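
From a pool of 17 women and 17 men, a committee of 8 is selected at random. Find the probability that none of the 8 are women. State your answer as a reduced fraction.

65/48546

There are C(34,8) = 18156204 possible selections.
Selections with no women (all men): C(17,8) = 24310.
Probability = 24310/18156204 = 65/48546.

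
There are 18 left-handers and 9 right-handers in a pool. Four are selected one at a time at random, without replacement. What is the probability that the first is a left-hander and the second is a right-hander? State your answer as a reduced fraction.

Multiply the conditional probabilities at each draw: 18/27 · 9/26 = 162/702 = 3/13.

3/13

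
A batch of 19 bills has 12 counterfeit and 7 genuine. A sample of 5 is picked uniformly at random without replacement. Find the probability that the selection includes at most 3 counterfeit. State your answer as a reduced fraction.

Total selections: C(19,5) = 11628.
Count the complement (more than 3 counterfeit): C(12,4)·C(7,1) + C(12,5)·C(7,0) = 3465 + 792 = 4257.
Probability = 1 − 4257/11628 = 7371/11628 = 819/1292.

819/1292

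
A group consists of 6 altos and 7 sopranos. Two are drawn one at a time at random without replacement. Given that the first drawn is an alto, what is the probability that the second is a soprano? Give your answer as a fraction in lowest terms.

After removing one alto, 12 remain: 5 altos and 7 sopranos.
So the probability the next is a soprano is 7/12.

7/12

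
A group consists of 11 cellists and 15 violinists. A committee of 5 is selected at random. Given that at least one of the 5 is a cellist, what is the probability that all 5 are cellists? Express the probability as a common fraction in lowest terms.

Work in counts. Selections with at least one cellist: C(26,5) − C(15,5) = 65780 − 3003 = 62777.
Of those, selections where all 5 are cellists: C(11,5) = 462.
Conditional probability = 462/62777 = 42/5707.

42/5707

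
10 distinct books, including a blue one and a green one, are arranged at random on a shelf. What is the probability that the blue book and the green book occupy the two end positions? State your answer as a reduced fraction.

1/45

There are 10! = 3628800 arrangements.
Place the blue book and the green book at the ends in 2 ways, arrange the remaining 8 in 8! = 40320 ways: 2·40320 = 80640.
Probability = 80640/3628800 = 1/45.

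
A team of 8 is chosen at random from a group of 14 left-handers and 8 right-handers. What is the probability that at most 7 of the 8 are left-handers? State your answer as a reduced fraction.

9599/9690

There are C(22,8) = 319770 ways to choose the 8.
The complement is exactly 8 left-handers: C(14,8)·C(8,0) = 3003.
Probability = 1 − 3003/319770 = 316767/319770 = 9599/9690.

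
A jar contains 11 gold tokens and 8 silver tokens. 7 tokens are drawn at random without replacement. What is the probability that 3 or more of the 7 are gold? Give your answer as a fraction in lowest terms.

Total selections: C(19,7) = 50388.
Count the complement (fewer than 3 gold): C(11,0)·C(8,7) + C(11,1)·C(8,6) + C(11,2)·C(8,5) = 8 + 308 + 3080 = 3396.
Probability = 1 − 3396/50388 = 46992/50388 = 3916/4199.

3916/4199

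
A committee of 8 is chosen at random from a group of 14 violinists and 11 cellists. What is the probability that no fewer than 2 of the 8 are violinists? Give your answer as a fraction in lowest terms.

6526/6555

There are C(25,8) = 1081575 ways to choose the 8.
Count the complement (fewer than 2 violinists): C(14,0)·C(11,8) + C(14,1)·C(11,7) = 165 + 4620 = 4785.
Probability = 1 − 4785/1081575 = 1076790/1081575 = 6526/6555.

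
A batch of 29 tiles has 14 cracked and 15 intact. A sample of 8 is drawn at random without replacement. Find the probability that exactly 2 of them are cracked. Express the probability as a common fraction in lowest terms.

The sample space is all 8-subsets of the 29: C(29,8) = 4292145.
Selections with exactly 2 cracked: choose 2 of the 14 cracked and 6 of the 15 intact, C(14,2)·C(15,6) = 91·5005 = 455455.
Probability = 455455/4292145 = 637/6003.

637/6003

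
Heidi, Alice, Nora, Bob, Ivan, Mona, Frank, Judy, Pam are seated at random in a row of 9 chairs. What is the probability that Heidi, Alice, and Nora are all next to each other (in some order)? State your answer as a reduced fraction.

There are 9! = 362880 arrangements.
Treat the three as one block: 7! placements × 3! orders within the block = 5040·6 = 30240.
Probability = 30240/362880 = 1/12.

1/12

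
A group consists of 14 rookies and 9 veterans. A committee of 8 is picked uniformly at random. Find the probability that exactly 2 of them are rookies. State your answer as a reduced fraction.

Total number of selections: C(23,8) = 490314.
Selections with exactly 2 rookies: choose 2 of the 14 rookies and 6 of the 9 veterans, C(14,2)·C(9,6) = 91·84 = 7644.
Probability = 7644/490314 = 1274/81719.

1274/81719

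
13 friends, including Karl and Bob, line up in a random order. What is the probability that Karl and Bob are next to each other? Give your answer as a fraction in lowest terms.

2/13

There are 13! = 6227020800 arrangements.
Treat Karl and Bob as a block: 12! arrangements of the blocks × 2 orders within the block = 2·479001600 = 958003200.
Probability = 958003200/6227020800 = 2/13.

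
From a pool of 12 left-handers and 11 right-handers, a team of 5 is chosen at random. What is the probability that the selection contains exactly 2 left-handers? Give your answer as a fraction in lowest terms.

The sample space is all 5-subsets of the 23: C(23,5) = 33649.
Selections with exactly 2 left-handers: choose 2 of the 12 left-handers and 3 of the 11 right-handers, C(12,2)·C(11,3) = 66·165 = 10890.
Probability = 10890/33649 = 990/3059.

990/3059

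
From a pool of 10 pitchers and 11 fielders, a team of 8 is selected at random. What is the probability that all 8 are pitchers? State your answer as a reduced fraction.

There are C(21,8) = 203490 possible selections.
Selections with all pitchers: C(10,8) = 45.
Probability = 45/203490 = 1/4522.

1/4522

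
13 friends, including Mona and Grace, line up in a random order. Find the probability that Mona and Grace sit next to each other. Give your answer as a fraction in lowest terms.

There are 13! = 6227020800 arrangements.
Treat Mona and Grace as a block: 12! arrangements of the blocks × 2 orders within the block = 2·479001600 = 958003200.
Probability = 958003200/6227020800 = 2/13.

2/13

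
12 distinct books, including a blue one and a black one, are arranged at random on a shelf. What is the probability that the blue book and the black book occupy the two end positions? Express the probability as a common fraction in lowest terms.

There are 12! = 479001600 arrangements.
Place the blue book and the black book at the ends in 2 ways, arrange the remaining 10 in 10! = 3628800 ways: 2·3628800 = 7257600.
Probability = 7257600/479001600 = 1/66.

1/66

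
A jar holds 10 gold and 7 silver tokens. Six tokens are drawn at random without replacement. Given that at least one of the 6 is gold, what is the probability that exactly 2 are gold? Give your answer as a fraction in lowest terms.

75/589

Work in counts. Selections with at least one gold: C(17,6) − C(7,6) = 12376 − 7 = 12369.
Of those, selections where exactly 2 are gold: C(10,2)·C(7,4) = 45·35 = 1575.
Conditional probability = 1575/12369 = 75/589.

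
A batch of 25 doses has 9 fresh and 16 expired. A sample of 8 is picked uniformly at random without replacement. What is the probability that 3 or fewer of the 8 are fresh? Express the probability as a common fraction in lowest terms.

There are C(25,8) = 1081575 ways to choose the 8.
Favorable selections (3 or fewer fresh): C(9,0)·C(16,8) + C(9,1)·C(16,7) + C(9,2)·C(16,6) + C(9,3)·C(16,5) = 12870 + 102960 + 288288 + 366912 = 771030.
Probability = 771030/1081575 = 17134/24035.

17134/24035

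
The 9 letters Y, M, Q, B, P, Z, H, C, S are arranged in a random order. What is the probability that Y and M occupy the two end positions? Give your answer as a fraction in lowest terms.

1/36

There are 9! = 362880 arrangements.
Place Y and M at the ends in 2 ways, arrange the remaining 7 in 7! = 5040 ways: 2·5040 = 10080.
Probability = 10080/362880 = 1/36.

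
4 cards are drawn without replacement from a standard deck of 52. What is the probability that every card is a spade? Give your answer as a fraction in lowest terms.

11/4165

There are C(52,4) = 270725 possible 4-card hands.
Hands that are all spades: C(13,4) = 715.
Probability = 715/270725 = 11/4165.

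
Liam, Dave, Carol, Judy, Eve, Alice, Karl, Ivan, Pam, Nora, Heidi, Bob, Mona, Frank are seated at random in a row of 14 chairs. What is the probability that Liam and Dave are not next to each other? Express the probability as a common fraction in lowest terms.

6/7

There are 14! = 87178291200 arrangements.
Arrangements with Liam and Dave adjacent: 2·13! = 12454041600.
So not adjacent: 87178291200 − 12454041600 = 74724249600, probability 74724249600/87178291200 = 6/7.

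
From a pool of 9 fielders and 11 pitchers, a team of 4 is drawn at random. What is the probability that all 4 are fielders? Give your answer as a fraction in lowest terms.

42/1615

There are C(20,4) = 4845 possible selections.
Selections with all fielders: C(9,4) = 126.
Probability = 126/4845 = 42/1615.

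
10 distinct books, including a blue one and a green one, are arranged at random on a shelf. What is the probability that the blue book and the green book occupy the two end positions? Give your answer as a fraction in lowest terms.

1/45

There are 10! = 3628800 arrangements.
Place the blue book and the green book at the ends in 2 ways, arrange the remaining 8 in 8! = 40320 ways: 2·40320 = 80640.
Probability = 80640/3628800 = 1/45.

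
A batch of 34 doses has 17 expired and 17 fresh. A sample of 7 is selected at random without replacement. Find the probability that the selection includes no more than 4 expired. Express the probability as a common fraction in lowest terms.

15839/19778

There are C(34,7) = 5379616 ways to choose the 7.
Count the complement (more than 4 expired): C(17,5)·C(17,2) + C(17,6)·C(17,1) + C(17,7)·C(17,0) = 841568 + 210392 + 19448 = 1071408.
Probability = 1 − 1071408/5379616 = 4308208/5379616 = 15839/19778.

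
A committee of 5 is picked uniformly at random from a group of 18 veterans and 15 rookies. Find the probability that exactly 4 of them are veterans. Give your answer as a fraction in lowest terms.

3825/19778

Total number of selections: C(33,5) = 237336.
Selections with exactly 4 veterans: choose 4 of the 18 veterans and 1 of the 15 rookies, C(18,4)·C(15,1) = 3060·15 = 45900.
Probability = 45900/237336 = 3825/19778.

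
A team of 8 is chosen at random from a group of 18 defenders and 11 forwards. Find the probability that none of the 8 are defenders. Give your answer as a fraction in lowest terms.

1/26013

There are C(29,8) = 4292145 possible selections.
Selections with no defenders (all forwards): C(11,8) = 165.
Probability = 165/4292145 = 1/26013.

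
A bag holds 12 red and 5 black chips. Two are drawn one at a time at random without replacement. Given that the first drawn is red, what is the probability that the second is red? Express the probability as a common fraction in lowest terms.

11/16

After removing one red, 16 remain: 11 red and 5 black.
So the probability the next is red is 11/16.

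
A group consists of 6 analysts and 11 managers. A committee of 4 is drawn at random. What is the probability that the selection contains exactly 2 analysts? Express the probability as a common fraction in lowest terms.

Total number of selections: C(17,4) = 2380.
Selections with exactly 2 analysts: choose 2 of the 6 analysts and 2 of the 11 managers, C(6,2)·C(11,2) = 15·55 = 825.
Probability = 825/2380 = 165/476.

165/476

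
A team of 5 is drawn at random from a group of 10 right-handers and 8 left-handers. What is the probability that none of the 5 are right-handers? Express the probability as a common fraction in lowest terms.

1/153

There are C(18,5) = 8568 possible selections.
Selections with no right-handers (all left-handers): C(8,5) = 56.
Probability = 56/8568 = 1/153.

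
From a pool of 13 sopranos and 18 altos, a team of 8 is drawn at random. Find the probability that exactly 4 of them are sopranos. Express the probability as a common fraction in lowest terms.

748/2697

There are C(31,8) = 7888725 ways to choose 8 from 31.
Selections with exactly 4 sopranos: choose 4 of the 13 sopranos and 4 of the 18 altos, C(13,4)·C(18,4) = 715·3060 = 2187900.
Probability = 2187900/7888725 = 748/2697.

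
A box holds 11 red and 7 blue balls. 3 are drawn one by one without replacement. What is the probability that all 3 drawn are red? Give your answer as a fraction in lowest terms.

55/272

Multiply the conditional probabilities at each draw: 11/18 · 10/17 · 9/16 = 990/4896 = 55/272.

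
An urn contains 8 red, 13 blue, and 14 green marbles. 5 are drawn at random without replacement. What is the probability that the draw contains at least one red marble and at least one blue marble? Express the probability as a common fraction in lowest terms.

There are C(35,5) = 324632 possible draws.
By inclusion-exclusion on the complements, draws missing all red or all blue: C(27,5) + C(22,5) − C(14,5) = 80730 + 26334 − 2002 = 105062.
So draws with at least one of each: 324632 − 105062 = 219570, probability 219570/324632 = 109785/162316.

109785/162316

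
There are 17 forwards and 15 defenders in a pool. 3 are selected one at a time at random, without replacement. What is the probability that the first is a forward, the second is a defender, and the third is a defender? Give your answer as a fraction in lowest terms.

119/992

Multiply the conditional probabilities at each draw: 17/32 · 15/31 · 14/30 = 3570/29760 = 119/992.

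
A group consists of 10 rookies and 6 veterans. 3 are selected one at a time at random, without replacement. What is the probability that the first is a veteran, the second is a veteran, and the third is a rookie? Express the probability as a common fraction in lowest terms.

5/56

Multiply the conditional probabilities at each draw: 6/16 · 5/15 · 10/14 = 300/3360 = 5/56.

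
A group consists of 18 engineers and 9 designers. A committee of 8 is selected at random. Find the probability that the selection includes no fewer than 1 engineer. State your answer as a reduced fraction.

There are C(27,8) = 2220075 ways to choose the 8.
The complement is all 8 are designers: C(9,8) = 9.
Probability = 1 − 9/2220075 = 2220066/2220075 = 246674/246675.

246674/246675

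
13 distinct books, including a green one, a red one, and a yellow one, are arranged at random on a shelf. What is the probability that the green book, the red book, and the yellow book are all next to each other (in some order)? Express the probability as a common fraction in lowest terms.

There are 13! = 6227020800 arrangements.
Treat the three as one block: 11! placements × 3! orders within the block = 39916800·6 = 239500800.
Probability = 239500800/6227020800 = 1/26.

1/26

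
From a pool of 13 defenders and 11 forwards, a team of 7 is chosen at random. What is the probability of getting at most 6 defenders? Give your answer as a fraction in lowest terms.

2609/2622

Total selections: C(24,7) = 346104.
The complement is exactly 7 defenders: C(13,7)·C(11,0) = 1716.
Probability = 1 − 1716/346104 = 344388/346104 = 2609/2622.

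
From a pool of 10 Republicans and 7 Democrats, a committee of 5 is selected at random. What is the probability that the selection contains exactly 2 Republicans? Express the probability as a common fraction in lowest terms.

225/884

Total number of selections: C(17,5) = 6188.
Selections with exactly 2 Republicans: choose 2 of the 10 Republicans and 3 of the 7 Democrats, C(10,2)·C(7,3) = 45·35 = 1575.
Probability = 1575/6188 = 225/884.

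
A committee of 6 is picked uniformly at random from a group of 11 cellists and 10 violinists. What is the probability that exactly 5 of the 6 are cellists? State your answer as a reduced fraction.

Total number of selections: C(21,6) = 54264.
Selections with exactly 5 cellists: choose 5 of the 11 cellists and 1 of the 10 violinists, C(11,5)·C(10,1) = 462·10 = 4620.
Probability = 4620/54264 = 55/646.

55/646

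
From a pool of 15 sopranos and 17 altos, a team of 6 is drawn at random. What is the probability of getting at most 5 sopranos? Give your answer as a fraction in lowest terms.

128741/129456

Total selections: C(32,6) = 906192.
The complement is exactly 6 sopranos: C(15,6)·C(17,0) = 5005.
Probability = 1 − 5005/906192 = 901187/906192 = 128741/129456.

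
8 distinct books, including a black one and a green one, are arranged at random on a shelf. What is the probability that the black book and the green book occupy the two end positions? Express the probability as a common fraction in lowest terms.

There are 8! = 40320 arrangements.
Place the black book and the green book at the ends in 2 ways, arrange the remaining 6 in 6! = 720 ways: 2·720 = 1440.
Probability = 1440/40320 = 1/28.

1/28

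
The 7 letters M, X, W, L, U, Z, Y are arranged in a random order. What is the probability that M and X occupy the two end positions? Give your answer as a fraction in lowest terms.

1/21

There are 7! = 5040 arrangements.
Place M and X at the ends in 2 ways, arrange the remaining 5 in 5! = 120 ways: 2·120 = 240.
Probability = 240/5040 = 1/21.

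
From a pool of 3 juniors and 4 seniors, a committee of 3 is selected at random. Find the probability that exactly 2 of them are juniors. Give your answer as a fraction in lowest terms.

12/35

The sample space is all 3-subsets of the 7: C(7,3) = 35.
Selections with exactly 2 juniors: choose 2 of the 3 juniors and 1 of the 4 seniors, C(3,2)·C(4,1) = 3·4 = 12.
Probability = 12/35.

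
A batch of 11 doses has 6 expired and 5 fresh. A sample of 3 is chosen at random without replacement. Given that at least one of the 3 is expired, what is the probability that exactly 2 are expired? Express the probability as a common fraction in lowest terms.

Work in counts. Selections with at least one expired: C(11,3) − C(5,3) = 165 − 10 = 155.
Of those, selections where exactly 2 are expired: C(6,2)·C(5,1) = 15·5 = 75.
Conditional probability = 75/155 = 15/31.

15/31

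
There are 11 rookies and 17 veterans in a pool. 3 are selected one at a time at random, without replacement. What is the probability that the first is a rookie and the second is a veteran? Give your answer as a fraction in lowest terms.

Multiply the conditional probabilities at each draw: 11/28 · 17/27 = 187/756.

187/756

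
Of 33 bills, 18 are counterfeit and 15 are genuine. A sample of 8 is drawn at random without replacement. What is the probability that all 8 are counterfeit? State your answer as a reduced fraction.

There are C(33,8) = 13884156 possible selections.
Selections with all counterfeit: C(18,8) = 43758.
Probability = 43758/13884156 = 17/5394.

17/5394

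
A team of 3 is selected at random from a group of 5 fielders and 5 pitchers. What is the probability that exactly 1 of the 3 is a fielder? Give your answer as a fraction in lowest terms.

5/12

There are C(10,3) = 120 ways to choose 3 from 10.
Selections with exactly 1 fielder: choose 1 of the 5 fielders and 2 of the 5 pitchers, C(5,1)·C(5,2) = 5·10 = 50.
Probability = 50/120 = 5/12.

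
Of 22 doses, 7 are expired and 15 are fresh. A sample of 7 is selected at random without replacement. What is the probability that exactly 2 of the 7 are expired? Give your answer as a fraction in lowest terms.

1911/5168

Total number of selections: C(22,7) = 170544.
Selections with exactly 2 expired: choose 2 of the 7 expired and 5 of the 15 fresh, C(7,2)·C(15,5) = 21·3003 = 63063.
Probability = 63063/170544 = 1911/5168.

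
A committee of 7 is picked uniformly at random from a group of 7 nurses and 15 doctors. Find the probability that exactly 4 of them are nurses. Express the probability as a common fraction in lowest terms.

15925/170544

The sample space is all 7-subsets of the 22: C(22,7) = 170544.
Selections with exactly 4 nurses: choose 4 of the 7 nurses and 3 of the 15 doctors, C(7,4)·C(15,3) = 35·455 = 15925.
Probability = 15925/170544.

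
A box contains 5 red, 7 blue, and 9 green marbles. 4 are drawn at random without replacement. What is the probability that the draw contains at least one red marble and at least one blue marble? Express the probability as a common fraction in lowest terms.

There are C(21,4) = 5985 possible draws.
By inclusion-exclusion on the complements, draws missing all red or all blue: C(16,4) + C(14,4) − C(9,4) = 1820 + 1001 − 126 = 2695.
So draws with at least one of each: 5985 − 2695 = 3290, probability 3290/5985 = 94/171.

94/171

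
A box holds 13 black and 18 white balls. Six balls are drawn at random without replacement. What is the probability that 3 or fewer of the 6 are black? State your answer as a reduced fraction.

15436/18879

Total selections: C(31,6) = 736281.
Count the complement (more than 3 black): C(13,4)·C(18,2) + C(13,5)·C(18,1) + C(13,6)·C(18,0) = 109395 + 23166 + 1716 = 134277.
Probability = 1 − 134277/736281 = 602004/736281 = 15436/18879.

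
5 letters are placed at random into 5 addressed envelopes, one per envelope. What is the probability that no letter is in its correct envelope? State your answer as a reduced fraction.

11/30

There are 5! = 120 assignments.
By inclusion-exclusion, assignments with no fixed points: C(5,0)·5! − C(5,1)·4! + C(5,2)·3! − C(5,3)·2! + C(5,4)·1! − C(5,5)·0! = 44.
Probability = 44/120 = 11/30.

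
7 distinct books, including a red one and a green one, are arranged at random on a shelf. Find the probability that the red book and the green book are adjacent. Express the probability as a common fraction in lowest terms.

There are 7! = 5040 arrangements.
Treat the red book and the green book as a block: 6! arrangements of the blocks × 2 orders within the block = 2·720 = 1440.
Probability = 1440/5040 = 2/7.

2/7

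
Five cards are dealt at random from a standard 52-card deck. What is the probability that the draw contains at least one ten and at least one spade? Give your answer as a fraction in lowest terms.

There are C(52,5) = 2598960 possible draws.
By inclusion-exclusion on the complements, draws missing all tens or all spades: C(48,5) + C(39,5) − C(36,5) = 1712304 + 575757 − 376992 = 1911069.
So draws with at least one of each: 2598960 − 1911069 = 687891, probability 687891/2598960 = 229297/866320.

229297/866320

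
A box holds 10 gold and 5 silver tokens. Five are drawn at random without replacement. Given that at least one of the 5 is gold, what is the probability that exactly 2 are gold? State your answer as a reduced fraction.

Work in counts. Selections with at least one gold: C(15,5) − C(5,5) = 3003 − 1 = 3002.
Of those, selections where exactly 2 are gold: C(10,2)·C(5,3) = 45·10 = 450.
Conditional probability = 450/3002 = 225/1501.

225/1501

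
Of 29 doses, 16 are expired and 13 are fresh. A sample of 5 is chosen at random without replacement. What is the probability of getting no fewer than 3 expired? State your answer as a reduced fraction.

788/1305

Total selections: C(29,5) = 118755.
Favorable selections (no fewer than 3 expired): C(16,3)·C(13,2) + C(16,4)·C(13,1) + C(16,5)·C(13,0) = 43680 + 23660 + 4368 = 71708.
Probability = 71708/118755 = 788/1305.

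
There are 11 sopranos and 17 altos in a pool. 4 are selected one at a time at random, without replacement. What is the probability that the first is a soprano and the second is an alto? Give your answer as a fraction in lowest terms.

187/756

Multiply the conditional probabilities at each draw: 11/28 · 17/27 = 187/756.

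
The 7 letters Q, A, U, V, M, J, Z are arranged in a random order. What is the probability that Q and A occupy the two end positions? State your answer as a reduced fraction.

There are 7! = 5040 arrangements.
Place Q and A at the ends in 2 ways, arrange the remaining 5 in 5! = 120 ways: 2·120 = 240.
Probability = 240/5040 = 1/21.

1/21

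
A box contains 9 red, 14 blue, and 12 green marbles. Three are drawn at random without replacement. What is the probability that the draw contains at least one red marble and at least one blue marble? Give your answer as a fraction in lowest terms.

81/187

There are C(35,3) = 6545 possible draws.
By inclusion-exclusion on the complements, draws missing all red or all blue: C(26,3) + C(21,3) − C(12,3) = 2600 + 1330 − 220 = 3710.
So draws with at least one of each: 6545 − 3710 = 2835, probability 2835/6545 = 81/187.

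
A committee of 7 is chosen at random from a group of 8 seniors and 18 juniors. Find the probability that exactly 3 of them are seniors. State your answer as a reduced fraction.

4284/16445

The sample space is all 7-subsets of the 26: C(26,7) = 657800.
Selections with exactly 3 seniors: choose 3 of the 8 seniors and 4 of the 18 juniors, C(8,3)·C(18,4) = 56·3060 = 171360.
Probability = 171360/657800 = 4284/16445.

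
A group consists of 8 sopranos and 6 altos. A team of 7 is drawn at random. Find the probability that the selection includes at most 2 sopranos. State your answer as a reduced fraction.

2/39

There are C(14,7) = 3432 ways to choose the 7.
Favorable selections (at most 2 sopranos): C(8,1)·C(6,6) + C(8,2)·C(6,5) = 8 + 168 = 176.
Probability = 176/3432 = 2/39.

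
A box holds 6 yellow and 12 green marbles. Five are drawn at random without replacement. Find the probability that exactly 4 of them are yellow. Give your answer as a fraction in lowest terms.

Total number of selections: C(18,5) = 8568.
Selections with exactly 4 yellow: choose 4 of the 6 yellow and 1 of the 12 green, C(6,4)·C(12,1) = 15·12 = 180.
Probability = 180/8568 = 5/238.

5/238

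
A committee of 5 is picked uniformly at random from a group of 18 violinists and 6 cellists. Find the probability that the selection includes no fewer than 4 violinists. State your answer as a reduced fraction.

102/161

Total selections: C(24,5) = 42504.
Favorable selections (no fewer than 4 violinists): C(18,4)·C(6,1) + C(18,5)·C(6,0) = 18360 + 8568 = 26928.
Probability = 26928/42504 = 102/161.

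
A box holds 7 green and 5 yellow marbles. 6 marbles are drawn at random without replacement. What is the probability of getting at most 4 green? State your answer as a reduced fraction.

29/33

Total selections: C(12,6) = 924.
Favorable selections (at most 4 green): C(7,1)·C(5,5) + C(7,2)·C(5,4) + C(7,3)·C(5,3) + C(7,4)·C(5,2) = 7 + 105 + 350 + 350 = 812.
Probability = 812/924 = 29/33.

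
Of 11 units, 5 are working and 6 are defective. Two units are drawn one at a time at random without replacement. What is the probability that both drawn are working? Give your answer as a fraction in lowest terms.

Multiply the conditional probabilities at each draw: 5/11 · 4/10 = 20/110 = 2/11.

2/11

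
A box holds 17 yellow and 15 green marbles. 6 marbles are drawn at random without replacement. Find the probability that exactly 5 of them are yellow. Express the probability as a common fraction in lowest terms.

The sample space is all 6-subsets of the 32: C(32,6) = 906192.
Selections with exactly 5 yellow: choose 5 of the 17 yellow and 1 of the 15 green, C(17,5)·C(15,1) = 6188·15 = 92820.
Probability = 92820/906192 = 1105/10788.

1105/10788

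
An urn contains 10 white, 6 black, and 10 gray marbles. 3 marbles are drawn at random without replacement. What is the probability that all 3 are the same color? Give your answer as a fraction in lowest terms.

1/10

There are C(26,3) = 2600 ways to draw 3 marbles.
All same color: C(10,3) + C(6,3) + C(10,3) = 120 + 20 + 120 = 260.
Probability = 260/2600 = 1/10.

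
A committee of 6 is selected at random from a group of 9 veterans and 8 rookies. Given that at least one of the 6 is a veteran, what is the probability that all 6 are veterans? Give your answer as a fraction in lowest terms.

Work in counts. Selections with at least one veteran: C(17,6) − C(8,6) = 12376 − 28 = 12348.
Of those, selections where all 6 are veterans: C(9,6) = 84.
Conditional probability = 84/12348 = 1/147.

1/147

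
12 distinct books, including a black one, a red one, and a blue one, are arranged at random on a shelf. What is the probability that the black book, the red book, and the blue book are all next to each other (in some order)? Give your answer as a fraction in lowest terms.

1/22

There are 12! = 479001600 arrangements.
Treat the three as one block: 10! placements × 3! orders within the block = 3628800·6 = 21772800.
Probability = 21772800/479001600 = 1/22.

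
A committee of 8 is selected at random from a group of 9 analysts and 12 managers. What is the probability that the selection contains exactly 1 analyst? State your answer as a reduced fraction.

396/11305

Total number of selections: C(21,8) = 203490.
Selections with exactly 1 analyst: choose 1 of the 9 analysts and 7 of the 12 managers, C(9,1)·C(12,7) = 9·792 = 7128.
Probability = 7128/203490 = 396/11305.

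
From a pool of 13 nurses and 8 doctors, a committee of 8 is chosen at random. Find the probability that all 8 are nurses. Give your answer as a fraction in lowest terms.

There are C(21,8) = 203490 possible selections.
Selections with all nurses: C(13,8) = 1287.
Probability = 1287/203490 = 143/22610.

143/22610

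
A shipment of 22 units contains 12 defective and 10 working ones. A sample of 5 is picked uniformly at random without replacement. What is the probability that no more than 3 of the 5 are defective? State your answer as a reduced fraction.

104/133

There are C(22,5) = 26334 ways to choose the 5.
Count the complement (more than 3 defective): C(12,4)·C(10,1) + C(12,5)·C(10,0) = 4950 + 792 = 5742.
Probability = 1 − 5742/26334 = 20592/26334 = 104/133.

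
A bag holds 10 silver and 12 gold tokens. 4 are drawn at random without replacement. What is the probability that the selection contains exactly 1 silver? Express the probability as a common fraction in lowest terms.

Total number of selections: C(22,4) = 7315.
Selections with exactly 1 silver: choose 1 of the 10 silver and 3 of the 12 gold, C(10,1)·C(12,3) = 10·220 = 2200.
Probability = 2200/7315 = 40/133.

40/133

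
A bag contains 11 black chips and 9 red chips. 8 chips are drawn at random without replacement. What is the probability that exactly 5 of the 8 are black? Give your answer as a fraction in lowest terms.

Total number of selections: C(20,8) = 125970.
Selections with exactly 5 black: choose 5 of the 11 black and 3 of the 9 red, C(11,5)·C(9,3) = 462·84 = 38808.
Probability = 38808/125970 = 6468/20995.

6468/20995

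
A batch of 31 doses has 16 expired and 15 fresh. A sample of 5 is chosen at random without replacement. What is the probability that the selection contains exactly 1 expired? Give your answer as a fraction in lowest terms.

Total number of selections: C(31,5) = 169911.
Selections with exactly 1 expired: choose 1 of the 16 expired and 4 of the 15 fresh, C(16,1)·C(15,4) = 16·1365 = 21840.
Probability = 21840/169911 = 1040/8091.

1040/8091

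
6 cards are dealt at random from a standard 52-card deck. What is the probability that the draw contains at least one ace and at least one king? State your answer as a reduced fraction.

There are C(52,6) = 20358520 possible draws.
By inclusion-exclusion on the complements, draws missing all aces or all kings: C(48,6) + C(48,6) − C(44,6) = 12271512 + 12271512 − 7059052 = 17483972.
So draws with at least one of each: 20358520 − 17483972 = 2874548, probability 2874548/20358520 = 718637/5089630.

718637/5089630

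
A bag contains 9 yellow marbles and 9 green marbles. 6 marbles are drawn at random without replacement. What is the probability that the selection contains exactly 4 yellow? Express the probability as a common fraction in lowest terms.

There are C(18,6) = 18564 ways to choose 6 from 18.
Selections with exactly 4 yellow: choose 4 of the 9 yellow and 2 of the 9 green, C(9,4)·C(9,2) = 126·36 = 4536.
Probability = 4536/18564 = 54/221.

54/221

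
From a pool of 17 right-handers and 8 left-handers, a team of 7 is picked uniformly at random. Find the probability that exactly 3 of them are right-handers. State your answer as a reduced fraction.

There are C(25,7) = 480700 ways to choose 7 from 25.
Selections with exactly 3 right-handers: choose 3 of the 17 right-handers and 4 of the 8 left-handers, C(17,3)·C(8,4) = 680·70 = 47600.
Probability = 47600/480700 = 476/4807.

476/4807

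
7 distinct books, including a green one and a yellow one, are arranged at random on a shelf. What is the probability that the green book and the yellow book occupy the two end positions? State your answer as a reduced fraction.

1/21

There are 7! = 5040 arrangements.
Place the green book and the yellow book at the ends in 2 ways, arrange the remaining 5 in 5! = 120 ways: 2·120 = 240.
Probability = 240/5040 = 1/21.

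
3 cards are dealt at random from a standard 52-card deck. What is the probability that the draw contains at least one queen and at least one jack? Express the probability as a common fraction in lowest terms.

There are C(52,3) = 22100 possible draws.
By inclusion-exclusion on the complements, draws missing all queens or all jacks: C(48,3) + C(48,3) − C(44,3) = 17296 + 17296 − 13244 = 21348.
So draws with at least one of each: 22100 − 21348 = 752, probability 752/22100 = 188/5525.

188/5525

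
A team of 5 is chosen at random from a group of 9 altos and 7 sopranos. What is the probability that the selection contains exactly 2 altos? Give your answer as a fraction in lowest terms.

Total number of selections: C(16,5) = 4368.
Selections with exactly 2 altos: choose 2 of the 9 altos and 3 of the 7 sopranos, C(9,2)·C(7,3) = 36·35 = 1260.
Probability = 1260/4368 = 15/52.

15/52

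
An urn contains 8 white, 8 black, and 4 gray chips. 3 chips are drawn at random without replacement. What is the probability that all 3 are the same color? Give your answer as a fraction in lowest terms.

There are C(20,3) = 1140 ways to draw 3 chips.
All same color: C(8,3) + C(8,3) + C(4,3) = 56 + 56 + 4 = 116.
Probability = 116/1140 = 29/285.

29/285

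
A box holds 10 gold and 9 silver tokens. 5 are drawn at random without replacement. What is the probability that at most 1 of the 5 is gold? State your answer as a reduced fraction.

Total selections: C(19,5) = 11628.
Favorable selections (at most 1 gold): C(10,0)·C(9,5) + C(10,1)·C(9,4) = 126 + 1260 = 1386.
Probability = 1386/11628 = 77/646.

77/646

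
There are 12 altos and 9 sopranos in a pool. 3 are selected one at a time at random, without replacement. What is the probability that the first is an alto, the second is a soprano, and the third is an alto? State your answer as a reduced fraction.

99/665

Multiply the conditional probabilities at each draw: 12/21 · 9/20 · 11/19 = 1188/7980 = 99/665.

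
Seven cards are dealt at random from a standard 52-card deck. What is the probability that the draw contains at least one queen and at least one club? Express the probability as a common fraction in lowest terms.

There are C(52,7) = 133784560 possible draws.
By inclusion-exclusion on the complements, draws missing all queens or all clubs: C(48,7) + C(39,7) − C(36,7) = 73629072 + 15380937 − 8347680 = 80662329.
So draws with at least one of each: 133784560 − 80662329 = 53122231, probability 53122231/133784560.

53122231/133784560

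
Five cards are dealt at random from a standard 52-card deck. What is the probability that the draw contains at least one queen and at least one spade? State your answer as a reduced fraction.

There are C(52,5) = 2598960 possible draws.
By inclusion-exclusion on the complements, draws missing all queens or all spades: C(48,5) + C(39,5) − C(36,5) = 1712304 + 575757 − 376992 = 1911069.
So draws with at least one of each: 2598960 − 1911069 = 687891, probability 687891/2598960 = 229297/866320.

229297/866320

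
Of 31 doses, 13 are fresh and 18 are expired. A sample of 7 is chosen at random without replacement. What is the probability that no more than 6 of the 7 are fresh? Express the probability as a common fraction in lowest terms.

There are C(31,7) = 2629575 ways to choose the 7.
The complement is exactly 7 fresh: C(13,7)·C(18,0) = 1716.
Probability = 1 − 1716/2629575 = 2627859/2629575 = 67381/67425.

67381/67425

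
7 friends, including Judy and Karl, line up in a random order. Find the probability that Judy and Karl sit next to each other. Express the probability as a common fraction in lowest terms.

There are 7! = 5040 arrangements.
Treat Judy and Karl as a block: 6! arrangements of the blocks × 2 orders within the block = 2·720 = 1440.
Probability = 1440/5040 = 2/7.

2/7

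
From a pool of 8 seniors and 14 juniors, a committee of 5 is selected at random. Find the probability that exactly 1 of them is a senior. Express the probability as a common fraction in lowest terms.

The sample space is all 5-subsets of the 22: C(22,5) = 26334.
Selections with exactly 1 senior: choose 1 of the 8 seniors and 4 of the 14 juniors, C(8,1)·C(14,4) = 8·1001 = 8008.
Probability = 8008/26334 = 52/171.

52/171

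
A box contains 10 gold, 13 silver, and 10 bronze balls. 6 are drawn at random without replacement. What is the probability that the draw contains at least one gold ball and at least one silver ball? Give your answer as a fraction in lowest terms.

968071/1107568

There are C(33,6) = 1107568 possible draws.
By inclusion-exclusion on the complements, draws missing all gold or all silver: C(23,6) + C(20,6) − C(10,6) = 100947 + 38760 − 210 = 139497.
So draws with at least one of each: 1107568 − 139497 = 968071, probability 968071/1107568.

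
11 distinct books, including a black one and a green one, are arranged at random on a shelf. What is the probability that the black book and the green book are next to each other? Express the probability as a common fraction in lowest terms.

There are 11! = 39916800 arrangements.
Treat the black book and the green book as a block: 10! arrangements of the blocks × 2 orders within the block = 2·3628800 = 7257600.
Probability = 7257600/39916800 = 2/11.

2/11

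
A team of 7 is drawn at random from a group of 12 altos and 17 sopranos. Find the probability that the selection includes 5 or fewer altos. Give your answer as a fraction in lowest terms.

25738/26013

Total selections: C(29,7) = 1560780.
Favorable selections (5 or fewer altos): C(12,0)·C(17,7) + C(12,1)·C(17,6) + C(12,2)·C(17,5) + C(12,3)·C(17,4) + C(12,4)·C(17,3) + C(12,5)·C(17,2) = 19448 + 148512 + 408408 + 523600 + 336600 + 107712 = 1544280.
Probability = 1544280/1560780 = 25738/26013.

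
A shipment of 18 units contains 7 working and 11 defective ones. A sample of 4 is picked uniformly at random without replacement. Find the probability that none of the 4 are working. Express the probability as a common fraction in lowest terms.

11/102

There are C(18,4) = 3060 possible selections.
Selections with no working (all defective): C(11,4) = 330.
Probability = 330/3060 = 11/102.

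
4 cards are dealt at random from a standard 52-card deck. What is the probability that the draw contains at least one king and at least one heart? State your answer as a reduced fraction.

52799/270725

There are C(52,4) = 270725 possible draws.
By inclusion-exclusion on the complements, draws missing all kings or all hearts: C(48,4) + C(39,4) − C(36,4) = 194580 + 82251 − 58905 = 217926.
So draws with at least one of each: 270725 − 217926 = 52799, probability 52799/270725.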